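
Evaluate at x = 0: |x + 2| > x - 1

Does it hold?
x = 0: LHS = |0 + 2| = |2| = 2, RHS = 0 - 1 = -1; 2 > -1 — holds

The relation is satisfied at x = 0.

Answer: Yes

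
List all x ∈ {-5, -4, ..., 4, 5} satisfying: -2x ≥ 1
Holds for: {-5, -4, -3, -2, -1}
Fails for: {0, 1, 2, 3, 4, 5}

Answer: {-5, -4, -3, -2, -1}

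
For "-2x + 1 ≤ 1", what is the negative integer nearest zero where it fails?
Testing negative integers from -1 downward:
x = -1: LHS = -2·(-1) + 1 = 3; 3 ≤ 1 — FAILS  ← closest negative counterexample to 0

Answer: x = -1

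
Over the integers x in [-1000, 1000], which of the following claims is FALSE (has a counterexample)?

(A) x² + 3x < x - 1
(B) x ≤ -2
(A) x = 0: LHS = 0² + 3·0 = 0, RHS = 0 - 1 = -1; 0 < -1 — FAILS
(B) x = 0: 0 ≤ -2 — FAILS

Answer: Both A and B are false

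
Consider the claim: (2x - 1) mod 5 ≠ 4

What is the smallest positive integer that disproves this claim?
Testing positive integers:
x = 1: LHS = (2·1 - 1) mod 5 = 1 mod 5 = 1; 1 ≠ 4 — holds
x = 2: LHS = (2·2 - 1) mod 5 = 3 mod 5 = 3; 3 ≠ 4 — holds
x = 3: LHS = (2·3 - 1) mod 5 = 5 mod 5 = 0; 0 ≠ 4 — holds
x = 4: LHS = (2·4 - 1) mod 5 = 7 mod 5 = 2; 2 ≠ 4 — holds
x = 5: LHS = (2·5 - 1) mod 5 = 9 mod 5 = 4; 4 ≠ 4 — FAILS  ← smallest positive counterexample

Answer: x = 5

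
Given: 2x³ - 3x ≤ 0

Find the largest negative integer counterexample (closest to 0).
Testing negative integers from -1 downward:
x = -1: LHS = 2·(-1)³ - 3·(-1) = 1; 1 ≤ 0 — FAILS  ← closest negative counterexample to 0

Answer: x = -1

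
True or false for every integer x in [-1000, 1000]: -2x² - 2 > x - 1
The claim fails at x = 0:
x = 0: LHS = -2·0² - 2 = -2, RHS = 0 - 1 = -1; -2 > -1 — FAILS

Because a single integer refutes it, the statement is false.

Answer: False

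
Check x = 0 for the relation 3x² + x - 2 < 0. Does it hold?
x = 0: LHS = 3·0² + 0 - 2 = -2; -2 < 0 — holds

The relation is satisfied at x = 0.

Answer: Yes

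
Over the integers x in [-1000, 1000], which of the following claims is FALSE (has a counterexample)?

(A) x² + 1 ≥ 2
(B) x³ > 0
(A) x = 0: LHS = 0² + 1 = 1; 1 ≥ 2 — FAILS
(B) x = 0: LHS = 0³ = 0; 0 > 0 — FAILS

Answer: Both A and B are false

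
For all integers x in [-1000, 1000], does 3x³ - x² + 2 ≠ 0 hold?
Track d = LHS − RHS over the integers in [-1000, 1000]. Equality would need d = 0, but d changes sign only between consecutive integers, jumping over 0:
x = -1: LHS = 3·(-1)³ - (-1)² + 2 = -2; -2 ≠ 0 — holds  (d = -2)
x = 0: LHS = 3·0³ - 0² + 2 = 2; 2 ≠ 0 — holds  (d = 2)
Away from these crossings d keeps a constant sign, and checking every integer in [-1000, 1000] confirms d ≠ 0 throughout. Hence the two sides are never equal, so the relation holds for every integer in [-1000, 1000].

No counterexample exists.

Answer: True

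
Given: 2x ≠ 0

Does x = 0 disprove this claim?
Substitute x = 0 into the relation:
x = 0: LHS = 2·0 = 0; 0 ≠ 0 — FAILS

Since the claim fails at x = 0, this value is a counterexample.

Answer: Yes, x = 0 is a counterexample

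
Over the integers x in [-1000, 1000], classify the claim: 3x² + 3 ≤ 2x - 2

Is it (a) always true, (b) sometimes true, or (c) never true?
Over all integers in [-1000, 1000], LHS − RHS is smallest at x = 0, where it equals 5:
x = 0: LHS = 3·0² + 3 = 3, RHS = 2·0 - 2 = -2; 3 ≤ -2 — FAILS
At the ends of the range:
x = -1000: LHS = 3·(-1000)² + 3 = 3000003, RHS = 2·(-1000) - 2 = -2002; 3000003 ≤ -2002 — FAILS
x = 1000: LHS = 3·1000² + 3 = 3000003, RHS = 2·1000 - 2 = 1998; 3000003 ≤ 1998 — FAILS
Hence LHS − RHS is never zero or negative, i.e. LHS > RHS throughout, so the claimed relation (≤) fails for every integer in [-1000, 1000].

No integer in the range satisfies it.

Answer: Never true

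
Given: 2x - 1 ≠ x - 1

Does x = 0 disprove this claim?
Substitute x = 0 into the relation:
x = 0: LHS = 2·0 - 1 = -1, RHS = 0 - 1 = -1; -1 ≠ -1 — FAILS

Since the claim fails at x = 0, this value is a counterexample.

Answer: Yes, x = 0 is a counterexample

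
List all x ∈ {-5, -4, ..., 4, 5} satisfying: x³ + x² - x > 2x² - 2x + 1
Holds for: {2, 3, 4, 5}
Fails for: {-5, -4, -3, -2, -1, 0, 1}

Answer: {2, 3, 4, 5}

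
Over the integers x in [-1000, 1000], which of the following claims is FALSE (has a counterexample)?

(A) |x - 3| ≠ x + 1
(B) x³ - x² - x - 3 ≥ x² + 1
(A) x = 1: LHS = |1 - 3| = |-2| = 2, RHS = 1 + 1 = 2; 2 ≠ 2 — FAILS
(B) x = 0: LHS = 0³ - 0² - 0 - 3 = -3, RHS = 0² + 1 = 1; -3 ≥ 1 — FAILS

Answer: Both A and B are false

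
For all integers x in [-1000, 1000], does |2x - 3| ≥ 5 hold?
The claim fails at x = 0:
x = 0: LHS = |2·0 - 3| = |-3| = 3; 3 ≥ 5 — FAILS

Because a single integer refutes it, the statement is false.

Answer: False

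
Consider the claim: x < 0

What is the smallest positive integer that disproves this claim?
Testing positive integers:
x = 1: 1 < 0 — FAILS  ← smallest positive counterexample

Answer: x = 1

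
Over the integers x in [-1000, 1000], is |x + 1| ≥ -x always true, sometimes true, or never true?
Holds at x = 0: LHS = |0 + 1| = |1| = 1, RHS = -0 = 0; 1 ≥ 0 — holds
Fails at x = -1: LHS = |(-1) + 1| = |0| = 0, RHS = -(-1) = 1; 0 ≥ 1 — FAILS
It is satisfied by some integers in the range but not all.

Answer: Sometimes true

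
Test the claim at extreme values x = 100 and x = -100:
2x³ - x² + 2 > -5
x = 100: LHS = 2·100³ - 100² + 2 = 1990002; 1990002 > -5 — holds
x = -100: LHS = 2·(-100)³ - (-100)² + 2 = -2009998; -2009998 > -5 — FAILS

Answer: Partially: holds for x = 100, fails for x = -100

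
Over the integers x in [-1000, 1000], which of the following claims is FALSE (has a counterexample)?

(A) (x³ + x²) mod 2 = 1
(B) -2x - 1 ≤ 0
(A) x = 0: LHS = (0³ + 0²) mod 2 = 0 mod 2 = 0; 0 = 1 — FAILS
(B) x = -1: LHS = -2·(-1) - 1 = 1; 1 ≤ 0 — FAILS

Answer: Both A and B are false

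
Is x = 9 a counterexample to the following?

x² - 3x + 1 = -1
Substitute x = 9 into the relation:
x = 9: LHS = 9² - 3·9 + 1 = 55; 55 = -1 — FAILS

Since the claim fails at x = 9, this value is a counterexample.

Answer: Yes, x = 9 is a counterexample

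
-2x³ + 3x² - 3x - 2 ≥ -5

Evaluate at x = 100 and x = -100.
x = 100: LHS = -2·100³ + 3·100² - 3·100 - 2 = -1970302; -1970302 ≥ -5 — FAILS
x = -100: LHS = -2·(-100)³ + 3·(-100)² - 3·(-100) - 2 = 2030298; 2030298 ≥ -5 — holds

Answer: Partially: fails for x = 100, holds for x = -100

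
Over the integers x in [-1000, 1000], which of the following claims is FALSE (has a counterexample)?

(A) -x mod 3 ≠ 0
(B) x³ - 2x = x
(A) x = 0: LHS = (-0) mod 3 = 0 mod 3 = 0; 0 ≠ 0 — FAILS
(B) x = 1: LHS = 1³ - 2·1 = -1; -1 = 1 — FAILS

Answer: Both A and B are false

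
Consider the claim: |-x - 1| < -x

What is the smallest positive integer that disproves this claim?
Testing positive integers:
x = 1: LHS = |-1 - 1| = |-2| = 2; 2 < -1 — FAILS  ← smallest positive counterexample

Answer: x = 1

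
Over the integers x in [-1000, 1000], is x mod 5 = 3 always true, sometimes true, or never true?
Holds at x = -2: LHS = (-2) mod 5 = 3; 3 = 3 — holds
Fails at x = 0: LHS = 0 mod 5 = 0; 0 = 3 — FAILS
It is satisfied by some integers in the range but not all.

Answer: Sometimes true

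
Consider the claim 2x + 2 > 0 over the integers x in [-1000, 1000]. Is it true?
The claim fails at x = -1:
x = -1: LHS = 2·(-1) + 2 = 0; 0 > 0 — FAILS

Because a single integer refutes it, the statement is false.

Answer: False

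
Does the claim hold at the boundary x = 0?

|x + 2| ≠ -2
x = 0: LHS = |0 + 2| = |2| = 2; 2 ≠ -2 — holds

The relation is satisfied at x = 0.

Answer: Yes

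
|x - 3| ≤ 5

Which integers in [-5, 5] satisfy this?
Holds for: {-2, -1, 0, 1, 2, 3, 4, 5}
Fails for: {-5, -4, -3}

Answer: {-2, -1, 0, 1, 2, 3, 4, 5}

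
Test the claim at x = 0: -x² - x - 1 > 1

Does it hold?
x = 0: LHS = -0² - 0 - 1 = -1; -1 > 1 — FAILS

The relation fails at x = 0, so x = 0 is a counterexample.

Answer: No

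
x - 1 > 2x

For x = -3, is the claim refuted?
Substitute x = -3 into the relation:
x = -3: LHS = (-3) - 1 = -4, RHS = 2·(-3) = -6; -4 > -6 — holds

The claim holds here, so x = -3 is not a counterexample. (A counterexample exists elsewhere, e.g. x = 0.)

Answer: No, x = -3 is not a counterexample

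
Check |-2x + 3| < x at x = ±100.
x = 100: LHS = |-2·100 + 3| = |-197| = 197; 197 < 100 — FAILS
x = -100: LHS = |-2·(-100) + 3| = |203| = 203; 203 < -100 — FAILS

Answer: No, fails for both x = 100 and x = -100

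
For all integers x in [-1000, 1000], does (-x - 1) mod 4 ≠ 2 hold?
The claim fails at x = 1:
x = 1: LHS = (-1 - 1) mod 4 = (-2) mod 4 = 2; 2 ≠ 2 — FAILS

Because a single integer refutes it, the statement is false.

Answer: False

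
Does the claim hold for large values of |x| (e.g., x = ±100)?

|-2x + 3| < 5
x = 100: LHS = |-2·100 + 3| = |-197| = 197; 197 < 5 — FAILS
x = -100: LHS = |-2·(-100) + 3| = |203| = 203; 203 < 5 — FAILS

Answer: No, fails for both x = 100 and x = -100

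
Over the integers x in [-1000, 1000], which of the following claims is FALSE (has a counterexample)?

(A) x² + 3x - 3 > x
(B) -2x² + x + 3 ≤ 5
(A) x = 0: LHS = 0² + 3·0 - 3 = -3; -3 > 0 — FAILS

(B) Over all integers in [-1000, 1000], LHS − RHS is largest at x = 0, where it equals -2:
x = 0: LHS = -2·0² + 0 + 3 = 3; 3 ≤ 5 — holds
At the ends of the range:
x = -1000: LHS = -2·(-1000)² + (-1000) + 3 = -2000997; -2000997 ≤ 5 — holds
x = 1000: LHS = -2·1000² + 1000 + 3 = -1998997; -1998997 ≤ 5 — holds
Hence LHS − RHS is never positive, i.e. LHS ≤ RHS throughout, so the relation holds for every integer in [-1000, 1000].

Only (A) has a counterexample.

Answer: A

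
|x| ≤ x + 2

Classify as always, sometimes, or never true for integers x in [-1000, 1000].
Holds at x = 0: LHS = |0| = 0, RHS = 0 + 2 = 2; 0 ≤ 2 — holds
Fails at x = -2: LHS = |-2| = 2, RHS = (-2) + 2 = 0; 2 ≤ 0 — FAILS
It is satisfied by some integers in the range but not all.

Answer: Sometimes true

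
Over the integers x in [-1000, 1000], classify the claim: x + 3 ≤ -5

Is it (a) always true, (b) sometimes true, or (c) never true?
Holds at x = -8: LHS = (-8) + 3 = -5; -5 ≤ -5 — holds
Fails at x = 0: LHS = 0 + 3 = 3; 3 ≤ -5 — FAILS
It is satisfied by some integers in the range but not all.

Answer: Sometimes true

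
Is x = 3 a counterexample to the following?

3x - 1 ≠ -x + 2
Substitute x = 3 into the relation:
x = 3: LHS = 3·3 - 1 = 8, RHS = -3 + 2 = -1; 8 ≠ -1 — holds

The relation holds at x = 3, so it is not a counterexample.

Answer: No, x = 3 is not a counterexample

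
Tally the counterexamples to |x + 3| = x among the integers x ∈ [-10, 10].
Counterexamples in [-10, 10]: {-10, -9, -8, -7, -6, -5, -4, -3, -2, -1, 0, 1, 2, 3, 4, 5, 6, 7, 8, 9, 10}.

Counting them gives 21 values.

Answer: 21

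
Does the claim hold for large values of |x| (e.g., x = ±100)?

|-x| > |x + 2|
x = 100: LHS = |-100| = 100, RHS = |100 + 2| = |102| = 102; 100 > 102 — FAILS
x = -100: LHS = |-(-100)| = |100| = 100, RHS = |(-100) + 2| = |-98| = 98; 100 > 98 — holds

Answer: Partially: fails for x = 100, holds for x = -100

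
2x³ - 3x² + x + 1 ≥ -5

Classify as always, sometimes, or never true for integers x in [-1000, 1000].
Holds at x = 0: LHS = 2·0³ - 3·0² + 0 + 1 = 1; 1 ≥ -5 — holds
Fails at x = -2: LHS = 2·(-2)³ - 3·(-2)² + (-2) + 1 = -29; -29 ≥ -5 — FAILS
It is satisfied by some integers in the range but not all.

Answer: Sometimes true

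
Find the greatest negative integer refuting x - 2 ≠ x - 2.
Testing negative integers from -1 downward:
x = -1: LHS = (-1) - 2 = -3, RHS = (-1) - 2 = -3; -3 ≠ -3 — FAILS  ← closest negative counterexample to 0

Answer: x = -1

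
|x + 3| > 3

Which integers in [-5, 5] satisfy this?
Holds for: {1, 2, 3, 4, 5}
Fails for: {-5, -4, -3, -2, -1, 0}

Answer: {1, 2, 3, 4, 5}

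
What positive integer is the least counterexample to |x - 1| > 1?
Testing positive integers:
x = 1: LHS = |1 - 1| = |0| = 0; 0 > 1 — FAILS  ← smallest positive counterexample

Answer: x = 1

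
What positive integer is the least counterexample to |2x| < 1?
Testing positive integers:
x = 1: LHS = |2·1| = |2| = 2; 2 < 1 — FAILS  ← smallest positive counterexample

Answer: x = 1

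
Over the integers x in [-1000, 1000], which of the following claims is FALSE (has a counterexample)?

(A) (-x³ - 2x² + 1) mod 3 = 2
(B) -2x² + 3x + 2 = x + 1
(A) x = 0: LHS = (-0³ - 2·0² + 1) mod 3 = 1 mod 3 = 1; 1 = 2 — FAILS
(B) x = 0: LHS = -2·0² + 3·0 + 2 = 2, RHS = 0 + 1 = 1; 2 = 1 — FAILS

Answer: Both A and B are false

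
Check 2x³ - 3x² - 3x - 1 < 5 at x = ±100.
x = 100: LHS = 2·100³ - 3·100² - 3·100 - 1 = 1969699; 1969699 < 5 — FAILS
x = -100: LHS = 2·(-100)³ - 3·(-100)² - 3·(-100) - 1 = -2029701; -2029701 < 5 — holds

Answer: Partially: fails for x = 100, holds for x = -100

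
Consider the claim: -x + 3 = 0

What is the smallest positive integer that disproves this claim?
Testing positive integers:
x = 1: LHS = -1 + 3 = 2; 2 = 0 — FAILS  ← smallest positive counterexample

Answer: x = 1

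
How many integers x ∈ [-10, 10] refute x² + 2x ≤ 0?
Counterexamples in [-10, 10]: {-10, -9, -8, -7, -6, -5, -4, -3, 1, 2, 3, 4, 5, 6, 7, 8, 9, 10}.

Counting them gives 18 values.

Answer: 18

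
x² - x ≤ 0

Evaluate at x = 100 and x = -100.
x = 100: LHS = 100² - 100 = 9900; 9900 ≤ 0 — FAILS
x = -100: LHS = (-100)² - (-100) = 10100; 10100 ≤ 0 — FAILS

Answer: No, fails for both x = 100 and x = -100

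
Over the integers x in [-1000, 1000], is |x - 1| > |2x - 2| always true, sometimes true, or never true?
Over all integers in [-1000, 1000], LHS − RHS is largest at x = 1, where it equals 0:
x = 1: LHS = |1 - 1| = |0| = 0, RHS = |2·1 - 2| = |0| = 0; 0 > 0 — FAILS
At the ends of the range:
x = -1000: LHS = |(-1000) - 1| = |-1001| = 1001, RHS = |2·(-1000) - 2| = |-2002| = 2002; 1001 > 2002 — FAILS
x = 1000: LHS = |1000 - 1| = |999| = 999, RHS = |2·1000 - 2| = |1998| = 1998; 999 > 1998 — FAILS
Hence LHS − RHS is never positive, i.e. LHS ≤ RHS throughout, so the claimed relation (>) fails for every integer in [-1000, 1000].

No integer in the range satisfies it.

Answer: Never true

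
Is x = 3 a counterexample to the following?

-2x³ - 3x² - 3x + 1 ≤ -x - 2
Substitute x = 3 into the relation:
x = 3: LHS = -2·3³ - 3·3² - 3·3 + 1 = -89, RHS = -3 - 2 = -5; -89 ≤ -5 — holds

The claim holds here, so x = 3 is not a counterexample. (A counterexample exists elsewhere, e.g. x = 0.)

Answer: No, x = 3 is not a counterexample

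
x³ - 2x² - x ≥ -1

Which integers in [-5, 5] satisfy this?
Holds for: {0, 3, 4, 5}
Fails for: {-5, -4, -3, -2, -1, 1, 2}

Answer: {0, 3, 4, 5}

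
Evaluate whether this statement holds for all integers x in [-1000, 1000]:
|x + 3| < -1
The claim fails at x = 0:
x = 0: LHS = |0 + 3| = |3| = 3; 3 < -1 — FAILS

Because a single integer refutes it, the statement is false.

Answer: False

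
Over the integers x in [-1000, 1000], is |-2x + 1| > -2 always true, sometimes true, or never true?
An absolute value is never negative, so the left side is ≥ 0 for every x, while the right side is -2. Tightest case in [-1000, 1000] is x = 0:
x = 0: LHS = |-2·0 + 1| = |1| = 1; 1 > -2 — holds
Hence LHS − RHS is never zero or negative, i.e. LHS > RHS throughout, so the relation holds for every integer in [-1000, 1000].

No counterexample exists.

Answer: Always true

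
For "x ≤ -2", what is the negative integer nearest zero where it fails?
Testing negative integers from -1 downward:
x = -1: -1 ≤ -2 — FAILS  ← closest negative counterexample to 0

Answer: x = -1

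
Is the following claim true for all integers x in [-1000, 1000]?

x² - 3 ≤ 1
The claim fails at x = 3:
x = 3: LHS = 3² - 3 = 6; 6 ≤ 1 — FAILS

Because a single integer refutes it, the statement is false.

Answer: False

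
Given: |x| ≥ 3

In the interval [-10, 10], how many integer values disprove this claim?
Counterexamples in [-10, 10]: {-2, -1, 0, 1, 2}.

Counting them gives 5 values.

Answer: 5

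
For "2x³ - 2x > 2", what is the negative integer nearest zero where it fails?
Testing negative integers from -1 downward:
x = -1: LHS = 2·(-1)³ - 2·(-1) = 0; 0 > 2 — FAILS  ← closest negative counterexample to 0

Answer: x = -1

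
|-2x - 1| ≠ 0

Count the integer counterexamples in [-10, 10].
Over all integers in [-10, 10], LHS − RHS is always positive; it is smallest at x = 0, where it equals 1:
x = 0: LHS = |-2·0 - 1| = |-1| = 1; 1 ≠ 0 — holds
At the ends of the range:
x = -10: LHS = |-2·(-10) - 1| = |19| = 19; 19 ≠ 0 — holds
x = 10: LHS = |-2·10 - 1| = |-21| = 21; 21 ≠ 0 — holds
Hence LHS − RHS is never 0, i.e. the two sides are never equal, so the relation holds for every integer in [-10, 10].

No counterexample appears in that range.

Answer: 0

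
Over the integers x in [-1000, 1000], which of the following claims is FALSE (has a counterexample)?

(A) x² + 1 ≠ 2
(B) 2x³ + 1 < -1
(A) x = 1: LHS = 1² + 1 = 2; 2 ≠ 2 — FAILS
(B) x = 0: LHS = 2·0³ + 1 = 1; 1 < -1 — FAILS

Answer: Both A and B are false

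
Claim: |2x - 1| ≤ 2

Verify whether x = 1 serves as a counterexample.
Substitute x = 1 into the relation:
x = 1: LHS = |2·1 - 1| = |1| = 1; 1 ≤ 2 — holds

The claim holds here, so x = 1 is not a counterexample. (A counterexample exists elsewhere, e.g. x = -1.)

Answer: No, x = 1 is not a counterexample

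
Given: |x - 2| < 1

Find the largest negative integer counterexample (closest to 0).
Testing negative integers from -1 downward:
x = -1: LHS = |(-1) - 2| = |-3| = 3; 3 < 1 — FAILS  ← closest negative counterexample to 0

Answer: x = -1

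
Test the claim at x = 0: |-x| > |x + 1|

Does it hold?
x = 0: LHS = |-0| = |0| = 0, RHS = |0 + 1| = |1| = 1; 0 > 1 — FAILS

The relation fails at x = 0, so x = 0 is a counterexample.

Answer: No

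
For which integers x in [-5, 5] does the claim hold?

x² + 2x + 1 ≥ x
Over all integers in [-5, 5], LHS − RHS is smallest at x = 0, where it equals 1:
x = 0: LHS = 0² + 2·0 + 1 = 1; 1 ≥ 0 — holds
At the ends of the range:
x = -5: LHS = (-5)² + 2·(-5) + 1 = 16; 16 ≥ -5 — holds
x = 5: LHS = 5² + 2·5 + 1 = 36; 36 ≥ 5 — holds
Hence LHS − RHS is never negative, i.e. LHS ≥ RHS throughout, so the relation holds for every integer in [-5, 5].

Answer: All integers in [-5, 5]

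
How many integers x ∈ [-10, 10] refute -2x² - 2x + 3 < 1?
Counterexamples in [-10, 10]: {-1, 0}.

Counting them gives 2 values.

Answer: 2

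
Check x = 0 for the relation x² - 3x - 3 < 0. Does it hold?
x = 0: LHS = 0² - 3·0 - 3 = -3; -3 < 0 — holds

The relation is satisfied at x = 0.

Answer: Yes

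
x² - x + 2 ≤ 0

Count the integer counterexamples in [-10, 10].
Counterexamples in [-10, 10]: {-10, -9, -8, -7, -6, -5, -4, -3, -2, -1, 0, 1, 2, 3, 4, 5, 6, 7, 8, 9, 10}.

Counting them gives 21 values.

Answer: 21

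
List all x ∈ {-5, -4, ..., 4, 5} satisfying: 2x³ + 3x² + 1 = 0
Track d = LHS − RHS over the integers in [-5, 5]. Equality would need d = 0, but d changes sign only between consecutive integers, jumping over 0:
x = -2: LHS = 2·(-2)³ + 3·(-2)² + 1 = -3; -3 = 0 — FAILS  (d = -3)
x = -1: LHS = 2·(-1)³ + 3·(-1)² + 1 = 2; 2 = 0 — FAILS  (d = 2)
Away from these crossings d keeps a constant sign, and checking every integer in [-5, 5] confirms d ≠ 0 throughout. Hence the two sides are never equal, so the claimed relation (=) fails for every integer in [-5, 5].

Answer: None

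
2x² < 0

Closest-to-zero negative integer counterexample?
Testing negative integers from -1 downward:
x = -1: LHS = 2·(-1)² = 2; 2 < 0 — FAILS  ← closest negative counterexample to 0

Answer: x = -1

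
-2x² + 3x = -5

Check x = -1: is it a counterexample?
Substitute x = -1 into the relation:
x = -1: LHS = -2·(-1)² + 3·(-1) = -5; -5 = -5 — holds

The claim holds here, so x = -1 is not a counterexample. (A counterexample exists elsewhere, e.g. x = 0.)

Answer: No, x = -1 is not a counterexample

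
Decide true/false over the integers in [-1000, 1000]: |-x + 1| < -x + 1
The claim fails at x = 0:
x = 0: LHS = |-0 + 1| = |1| = 1, RHS = -0 + 1 = 1; 1 < 1 — FAILS

Because a single integer refutes it, the statement is false.

Answer: False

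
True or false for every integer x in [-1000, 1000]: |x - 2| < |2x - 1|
The claim fails at x = 0:
x = 0: LHS = |0 - 2| = |-2| = 2, RHS = |2·0 - 1| = |-1| = 1; 2 < 1 — FAILS

Because a single integer refutes it, the statement is false.

Answer: False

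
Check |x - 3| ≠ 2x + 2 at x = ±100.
x = 100: LHS = |100 - 3| = |97| = 97, RHS = 2·100 + 2 = 202; 97 ≠ 202 — holds
x = -100: LHS = |(-100) - 3| = |-103| = 103, RHS = 2·(-100) + 2 = -198; 103 ≠ -198 — holds

Answer: Yes, holds for both x = 100 and x = -100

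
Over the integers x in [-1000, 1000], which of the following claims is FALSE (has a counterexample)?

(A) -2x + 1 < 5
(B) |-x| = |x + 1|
(A) x = -2: LHS = -2·(-2) + 1 = 5; 5 < 5 — FAILS
(B) x = 0: LHS = |-0| = |0| = 0, RHS = |0 + 1| = |1| = 1; 0 = 1 — FAILS

Answer: Both A and B are false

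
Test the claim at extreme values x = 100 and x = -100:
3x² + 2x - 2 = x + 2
x = 100: LHS = 3·100² + 2·100 - 2 = 30198, RHS = 100 + 2 = 102; 30198 = 102 — FAILS
x = -100: LHS = 3·(-100)² + 2·(-100) - 2 = 29798, RHS = (-100) + 2 = -98; 29798 = -98 — FAILS

Answer: No, fails for both x = 100 and x = -100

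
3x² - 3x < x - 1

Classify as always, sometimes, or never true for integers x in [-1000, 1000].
Over all integers in [-1000, 1000], LHS − RHS is smallest at x = 1, where it equals 0:
x = 1: LHS = 3·1² - 3·1 = 0, RHS = 1 - 1 = 0; 0 < 0 — FAILS
At the ends of the range:
x = -1000: LHS = 3·(-1000)² - 3·(-1000) = 3003000, RHS = (-1000) - 1 = -1001; 3003000 < -1001 — FAILS
x = 1000: LHS = 3·1000² - 3·1000 = 2997000, RHS = 1000 - 1 = 999; 2997000 < 999 — FAILS
Hence LHS − RHS is never negative, i.e. LHS ≥ RHS throughout, so the claimed relation (<) fails for every integer in [-1000, 1000].

No integer in the range satisfies it.

Answer: Never true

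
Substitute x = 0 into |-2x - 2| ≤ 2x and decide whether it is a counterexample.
Substitute x = 0 into the relation:
x = 0: LHS = |-2·0 - 2| = |-2| = 2, RHS = 2·0 = 0; 2 ≤ 0 — FAILS

Since the claim fails at x = 0, this value is a counterexample.

Answer: Yes, x = 0 is a counterexample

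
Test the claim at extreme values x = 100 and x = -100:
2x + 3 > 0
x = 100: LHS = 2·100 + 3 = 203; 203 > 0 — holds
x = -100: LHS = 2·(-100) + 3 = -197; -197 > 0 — FAILS

Answer: Partially: holds for x = 100, fails for x = -100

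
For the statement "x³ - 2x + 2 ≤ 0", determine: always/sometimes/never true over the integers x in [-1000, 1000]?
Holds at x = -2: LHS = (-2)³ - 2·(-2) + 2 = -2; -2 ≤ 0 — holds
Fails at x = 0: LHS = 0³ - 2·0 + 2 = 2; 2 ≤ 0 — FAILS
It is satisfied by some integers in the range but not all.

Answer: Sometimes true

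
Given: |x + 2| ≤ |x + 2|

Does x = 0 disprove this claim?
Substitute x = 0 into the relation:
x = 0: LHS = |0 + 2| = |2| = 2, RHS = |0 + 2| = |2| = 2; 2 ≤ 2 — holds

The relation holds at x = 0, so it is not a counterexample.

Answer: No, x = 0 is not a counterexample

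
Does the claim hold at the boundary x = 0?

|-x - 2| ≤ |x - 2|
x = 0: LHS = |-0 - 2| = |-2| = 2, RHS = |0 - 2| = |-2| = 2; 2 ≤ 2 — holds

The relation is satisfied at x = 0.

Answer: Yes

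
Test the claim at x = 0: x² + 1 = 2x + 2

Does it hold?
x = 0: LHS = 0² + 1 = 1, RHS = 2·0 + 2 = 2; 1 = 2 — FAILS

The relation fails at x = 0, so x = 0 is a counterexample.

Answer: No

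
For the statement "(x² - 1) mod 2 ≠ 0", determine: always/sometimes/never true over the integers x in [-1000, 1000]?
Holds at x = 0: LHS = (0² - 1) mod 2 = (-1) mod 2 = 1; 1 ≠ 0 — holds
Fails at x = 1: LHS = (1² - 1) mod 2 = 0 mod 2 = 0; 0 ≠ 0 — FAILS
It is satisfied by some integers in the range but not all.

Answer: Sometimes true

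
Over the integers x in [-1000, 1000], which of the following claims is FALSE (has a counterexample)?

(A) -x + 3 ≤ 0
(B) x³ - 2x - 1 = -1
(A) x = 0: LHS = -0 + 3 = 3; 3 ≤ 0 — FAILS
(B) x = 1: LHS = 1³ - 2·1 - 1 = -2; -2 = -1 — FAILS

Answer: Both A and B are false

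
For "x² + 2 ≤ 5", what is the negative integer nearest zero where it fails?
Testing negative integers from -1 downward:
x = -1: LHS = (-1)² + 2 = 3; 3 ≤ 5 — holds
x = -2: LHS = (-2)² + 2 = 6; 6 ≤ 5 — FAILS  ← closest negative counterexample to 0

Answer: x = -2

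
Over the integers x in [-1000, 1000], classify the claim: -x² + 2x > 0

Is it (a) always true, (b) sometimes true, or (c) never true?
Holds at x = 1: LHS = -1² + 2·1 = 1; 1 > 0 — holds
Fails at x = 0: LHS = -0² + 2·0 = 0; 0 > 0 — FAILS
It is satisfied by some integers in the range but not all.

Answer: Sometimes true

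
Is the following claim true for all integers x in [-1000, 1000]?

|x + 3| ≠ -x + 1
The claim fails at x = -1:
x = -1: LHS = |(-1) + 3| = |2| = 2, RHS = -(-1) + 1 = 2; 2 ≠ 2 — FAILS

Because a single integer refutes it, the statement is false.

Answer: False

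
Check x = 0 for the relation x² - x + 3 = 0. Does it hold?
x = 0: LHS = 0² - 0 + 3 = 3; 3 = 0 — FAILS

The relation fails at x = 0, so x = 0 is a counterexample.

Answer: No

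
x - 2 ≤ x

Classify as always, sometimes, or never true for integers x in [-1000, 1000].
Over all integers in [-1000, 1000], LHS − RHS is largest at x = 0, where it equals -2:
x = 0: LHS = 0 - 2 = -2; -2 ≤ 0 — holds
At the ends of the range:
x = -1000: LHS = (-1000) - 2 = -1002; -1002 ≤ -1000 — holds
x = 1000: LHS = 1000 - 2 = 998; 998 ≤ 1000 — holds
Hence LHS − RHS is never positive, i.e. LHS ≤ RHS throughout, so the relation holds for every integer in [-1000, 1000].

No counterexample exists.

Answer: Always true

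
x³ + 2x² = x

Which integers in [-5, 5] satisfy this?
Holds for: {0}
Fails for: {-5, -4, -3, -2, -1, 1, 2, 3, 4, 5}

Answer: {0}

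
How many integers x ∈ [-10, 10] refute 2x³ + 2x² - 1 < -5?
Counterexamples in [-10, 10]: {-1, 0, 1, 2, 3, 4, 5, 6, 7, 8, 9, 10}.

Counting them gives 12 values.

Answer: 12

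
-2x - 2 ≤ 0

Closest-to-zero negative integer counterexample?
Testing negative integers from -1 downward:
x = -1: LHS = -2·(-1) - 2 = 0; 0 ≤ 0 — holds
x = -2: LHS = -2·(-2) - 2 = 2; 2 ≤ 0 — FAILS  ← closest negative counterexample to 0

Answer: x = -2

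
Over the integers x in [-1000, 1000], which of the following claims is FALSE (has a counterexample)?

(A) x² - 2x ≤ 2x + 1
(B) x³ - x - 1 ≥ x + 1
(A) x = -1: LHS = (-1)² - 2·(-1) = 3, RHS = 2·(-1) + 1 = -1; 3 ≤ -1 — FAILS
(B) x = 0: LHS = 0³ - 0 - 1 = -1, RHS = 0 + 1 = 1; -1 ≥ 1 — FAILS

Answer: Both A and B are false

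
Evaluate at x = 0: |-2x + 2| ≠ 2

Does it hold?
x = 0: LHS = |-2·0 + 2| = |2| = 2; 2 ≠ 2 — FAILS

The relation fails at x = 0, so x = 0 is a counterexample.

Answer: No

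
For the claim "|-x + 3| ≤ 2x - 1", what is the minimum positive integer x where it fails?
Testing positive integers:
x = 1: LHS = |-1 + 3| = |2| = 2, RHS = 2·1 - 1 = 1; 2 ≤ 1 — FAILS  ← smallest positive counterexample

Answer: x = 1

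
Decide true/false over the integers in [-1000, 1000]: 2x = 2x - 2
The claim fails at x = 0:
x = 0: LHS = 2·0 = 0, RHS = 2·0 - 2 = -2; 0 = -2 — FAILS

Because a single integer refutes it, the statement is false.

Answer: False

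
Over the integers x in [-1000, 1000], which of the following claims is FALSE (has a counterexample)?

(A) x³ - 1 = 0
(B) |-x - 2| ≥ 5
(A) x = 0: LHS = 0³ - 1 = -1; -1 = 0 — FAILS
(B) x = 0: LHS = |-0 - 2| = |-2| = 2; 2 ≥ 5 — FAILS

Answer: Both A and B are false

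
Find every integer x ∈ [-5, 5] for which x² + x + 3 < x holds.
Over all integers in [-5, 5], LHS − RHS is smallest at x = 0, where it equals 3:
x = 0: LHS = 0² + 0 + 3 = 3; 3 < 0 — FAILS
At the ends of the range:
x = -5: LHS = (-5)² + (-5) + 3 = 23; 23 < -5 — FAILS
x = 5: LHS = 5² + 5 + 3 = 33; 33 < 5 — FAILS
Hence LHS − RHS is never negative, i.e. LHS ≥ RHS throughout, so the claimed relation (<) fails for every integer in [-5, 5].

Answer: None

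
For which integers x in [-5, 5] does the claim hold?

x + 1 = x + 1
LHS − RHS = 0 at every integer in [-5, 5]; the two sides always agree. For instance:
x = -5: LHS = (-5) + 1 = -4, RHS = (-5) + 1 = -4; -4 = -4 — holds
x = 0: LHS = 0 + 1 = 1, RHS = 0 + 1 = 1; 1 = 1 — holds
x = 5: LHS = 5 + 1 = 6, RHS = 5 + 1 = 6; 6 = 6 — holds
The sides are never unequal, so the relation holds for every integer in [-5, 5].

Answer: All integers in [-5, 5]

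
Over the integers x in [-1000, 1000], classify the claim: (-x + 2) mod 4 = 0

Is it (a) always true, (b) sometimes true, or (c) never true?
Holds at x = 2: LHS = (-2 + 2) mod 4 = 0 mod 4 = 0; 0 = 0 — holds
Fails at x = 0: LHS = (-0 + 2) mod 4 = 2 mod 4 = 2; 2 = 0 — FAILS
It is satisfied by some integers in the range but not all.

Answer: Sometimes true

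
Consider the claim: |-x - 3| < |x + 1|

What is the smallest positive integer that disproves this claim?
Testing positive integers:
x = 1: LHS = |-1 - 3| = |-4| = 4, RHS = |1 + 1| = |2| = 2; 4 < 2 — FAILS  ← smallest positive counterexample

Answer: x = 1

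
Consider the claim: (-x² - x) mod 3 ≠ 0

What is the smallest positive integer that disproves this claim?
Testing positive integers:
x = 1: LHS = (-1² - 1) mod 3 = (-2) mod 3 = 1; 1 ≠ 0 — holds
x = 2: LHS = (-2² - 2) mod 3 = (-6) mod 3 = 0; 0 ≠ 0 — FAILS  ← smallest positive counterexample

Answer: x = 2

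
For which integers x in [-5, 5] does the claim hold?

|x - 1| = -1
An absolute value is never negative, so the left side is ≥ 0 for every x, while the right side is -1. Tightest case in [-5, 5] is x = 1:
x = 1: LHS = |1 - 1| = |0| = 0; 0 = -1 — FAILS
Hence LHS − RHS is never 0, i.e. the two sides are never equal, so the claimed relation (=) fails for every integer in [-5, 5].

Answer: None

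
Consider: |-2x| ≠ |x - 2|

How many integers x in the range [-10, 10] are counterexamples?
Counterexamples in [-10, 10]: {-2}.

Counting them gives 1 values.

Answer: 1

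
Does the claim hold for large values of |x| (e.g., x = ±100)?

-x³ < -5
x = 100: LHS = -100³ = -1000000; -1000000 < -5 — holds
x = -100: LHS = -(-100)³ = 1000000; 1000000 < -5 — FAILS

Answer: Partially: holds for x = 100, fails for x = -100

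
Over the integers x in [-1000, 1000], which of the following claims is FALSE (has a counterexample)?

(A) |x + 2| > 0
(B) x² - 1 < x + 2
(A) x = -2: LHS = |(-2) + 2| = |0| = 0; 0 > 0 — FAILS
(B) x = -2: LHS = (-2)² - 1 = 3, RHS = (-2) + 2 = 0; 3 < 0 — FAILS

Answer: Both A and B are false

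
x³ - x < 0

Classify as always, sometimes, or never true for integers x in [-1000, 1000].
Holds at x = -2: LHS = (-2)³ - (-2) = -6; -6 < 0 — holds
Fails at x = 0: LHS = 0³ - 0 = 0; 0 < 0 — FAILS
It is satisfied by some integers in the range but not all.

Answer: Sometimes true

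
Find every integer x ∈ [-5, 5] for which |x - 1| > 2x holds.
Holds for: {-5, -4, -3, -2, -1, 0}
Fails for: {1, 2, 3, 4, 5}

Answer: {-5, -4, -3, -2, -1, 0}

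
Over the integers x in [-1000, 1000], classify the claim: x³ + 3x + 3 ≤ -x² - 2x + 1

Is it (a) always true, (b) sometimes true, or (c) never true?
Holds at x = -1: LHS = (-1)³ + 3·(-1) + 3 = -1, RHS = -(-1)² - 2·(-1) + 1 = 2; -1 ≤ 2 — holds
Fails at x = 0: LHS = 0³ + 3·0 + 3 = 3, RHS = -0² - 2·0 + 1 = 1; 3 ≤ 1 — FAILS
It is satisfied by some integers in the range but not all.

Answer: Sometimes true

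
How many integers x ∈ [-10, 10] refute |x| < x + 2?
Counterexamples in [-10, 10]: {-10, -9, -8, -7, -6, -5, -4, -3, -2, -1}.

Counting them gives 10 values.

Answer: 10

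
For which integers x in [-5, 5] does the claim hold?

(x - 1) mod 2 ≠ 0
Holds for: {-4, -2, 0, 2, 4}
Fails for: {-5, -3, -1, 1, 3, 5}

Answer: {-4, -2, 0, 2, 4}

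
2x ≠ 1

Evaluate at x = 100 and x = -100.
x = 100: LHS = 2·100 = 200; 200 ≠ 1 — holds
x = -100: LHS = 2·(-100) = -200; -200 ≠ 1 — holds

Answer: Yes, holds for both x = 100 and x = -100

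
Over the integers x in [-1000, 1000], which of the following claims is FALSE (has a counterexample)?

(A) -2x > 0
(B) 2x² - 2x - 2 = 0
(A) x = 0: LHS = -2·0 = 0; 0 > 0 — FAILS
(B) x = 0: LHS = 2·0² - 2·0 - 2 = -2; -2 = 0 — FAILS

Answer: Both A and B are false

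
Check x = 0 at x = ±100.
x = 100: 100 = 0 — FAILS
x = -100: -100 = 0 — FAILS

Answer: No, fails for both x = 100 and x = -100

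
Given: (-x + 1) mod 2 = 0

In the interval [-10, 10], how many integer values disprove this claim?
Counterexamples in [-10, 10]: {-10, -8, -6, -4, -2, 0, 2, 4, 6, 8, 10}.

Counting them gives 11 values.

Answer: 11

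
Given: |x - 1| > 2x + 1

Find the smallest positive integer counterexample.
Testing positive integers:
x = 1: LHS = |1 - 1| = |0| = 0, RHS = 2·1 + 1 = 3; 0 > 3 — FAILS  ← smallest positive counterexample

Answer: x = 1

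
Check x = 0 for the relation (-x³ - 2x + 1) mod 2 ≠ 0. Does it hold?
x = 0: LHS = (-0³ - 2·0 + 1) mod 2 = 1 mod 2 = 1; 1 ≠ 0 — holds

The relation is satisfied at x = 0.

Answer: Yes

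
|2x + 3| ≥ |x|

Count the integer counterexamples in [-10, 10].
Counterexamples in [-10, 10]: {-2}.

Counting them gives 1 values.

Answer: 1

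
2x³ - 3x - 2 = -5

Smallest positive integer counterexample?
Testing positive integers:
x = 1: LHS = 2·1³ - 3·1 - 2 = -3; -3 = -5 — FAILS  ← smallest positive counterexample

Answer: x = 1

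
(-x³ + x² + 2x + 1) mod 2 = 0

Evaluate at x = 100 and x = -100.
x = 100: LHS = (-100³ + 100² + 2·100 + 1) mod 2 = (-989799) mod 2 = 1; 1 = 0 — FAILS
x = -100: LHS = (-(-100)³ + (-100)² + 2·(-100) + 1) mod 2 = 1009801 mod 2 = 1; 1 = 0 — FAILS

Answer: No, fails for both x = 100 and x = -100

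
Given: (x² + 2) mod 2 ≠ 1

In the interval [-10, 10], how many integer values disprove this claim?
Counterexamples in [-10, 10]: {-9, -7, -5, -3, -1, 1, 3, 5, 7, 9}.

Counting them gives 10 values.

Answer: 10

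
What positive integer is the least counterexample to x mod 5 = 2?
Testing positive integers:
x = 1: LHS = 1 mod 5 = 1; 1 = 2 — FAILS  ← smallest positive counterexample

Answer: x = 1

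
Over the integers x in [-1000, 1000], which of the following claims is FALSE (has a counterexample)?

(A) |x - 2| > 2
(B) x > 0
(A) x = 0: LHS = |0 - 2| = |-2| = 2; 2 > 2 — FAILS
(B) x = 0: 0 > 0 — FAILS

Answer: Both A and B are false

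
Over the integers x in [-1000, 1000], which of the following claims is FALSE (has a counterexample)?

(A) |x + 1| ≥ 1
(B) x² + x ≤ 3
(A) x = -1: LHS = |(-1) + 1| = |0| = 0; 0 ≥ 1 — FAILS
(B) x = 2: LHS = 2² + 2 = 6; 6 ≤ 3 — FAILS

Answer: Both A and B are false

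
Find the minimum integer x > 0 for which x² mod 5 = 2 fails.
Testing positive integers:
x = 1: LHS = (1²) mod 5 = 1 mod 5 = 1; 1 = 2 — FAILS  ← smallest positive counterexample

Answer: x = 1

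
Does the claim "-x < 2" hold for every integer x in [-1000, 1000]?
The claim fails at x = -2:
x = -2: LHS = -(-2) = 2; 2 < 2 — FAILS

Because a single integer refutes it, the statement is false.

Answer: False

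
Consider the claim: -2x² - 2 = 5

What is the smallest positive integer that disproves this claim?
Testing positive integers:
x = 1: LHS = -2·1² - 2 = -4; -4 = 5 — FAILS  ← smallest positive counterexample

Answer: x = 1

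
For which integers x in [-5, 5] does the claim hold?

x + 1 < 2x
Holds for: {2, 3, 4, 5}
Fails for: {-5, -4, -3, -2, -1, 0, 1}

Answer: {2, 3, 4, 5}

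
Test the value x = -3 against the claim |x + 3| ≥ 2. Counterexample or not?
Substitute x = -3 into the relation:
x = -3: LHS = |(-3) + 3| = |0| = 0; 0 ≥ 2 — FAILS

Since the claim fails at x = -3, this value is a counterexample.

Answer: Yes, x = -3 is a counterexample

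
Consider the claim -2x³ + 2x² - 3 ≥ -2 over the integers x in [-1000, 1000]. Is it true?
The claim fails at x = 0:
x = 0: LHS = -2·0³ + 2·0² - 3 = -3; -3 ≥ -2 — FAILS

Because a single integer refutes it, the statement is false.

Answer: False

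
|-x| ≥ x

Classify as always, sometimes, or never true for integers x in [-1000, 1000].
Over all integers in [-1000, 1000], LHS − RHS is smallest at x = 0, where it equals 0:
x = 0: LHS = |-0| = |0| = 0; 0 ≥ 0 — holds
At the ends of the range:
x = -1000: LHS = |-(-1000)| = |1000| = 1000; 1000 ≥ -1000 — holds
x = 1000: LHS = |-1000| = 1000; 1000 ≥ 1000 — holds
Hence LHS − RHS is never negative, i.e. LHS ≥ RHS throughout, so the relation holds for every integer in [-1000, 1000].

No counterexample exists.

Answer: Always true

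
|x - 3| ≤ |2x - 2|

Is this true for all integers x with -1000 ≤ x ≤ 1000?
The claim fails at x = 0:
x = 0: LHS = |0 - 3| = |-3| = 3, RHS = |2·0 - 2| = |-2| = 2; 3 ≤ 2 — FAILS

Because a single integer refutes it, the statement is false.

Answer: False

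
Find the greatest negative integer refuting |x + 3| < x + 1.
Testing negative integers from -1 downward:
x = -1: LHS = |(-1) + 3| = |2| = 2, RHS = (-1) + 1 = 0; 2 < 0 — FAILS  ← closest negative counterexample to 0

Answer: x = -1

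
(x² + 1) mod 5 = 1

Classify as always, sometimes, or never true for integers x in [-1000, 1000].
Holds at x = 0: LHS = (0² + 1) mod 5 = 1 mod 5 = 1; 1 = 1 — holds
Fails at x = 1: LHS = (1² + 1) mod 5 = 2 mod 5 = 2; 2 = 1 — FAILS
It is satisfied by some integers in the range but not all.

Answer: Sometimes true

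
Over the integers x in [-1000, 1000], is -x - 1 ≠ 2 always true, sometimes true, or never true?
Holds at x = 0: LHS = -0 - 1 = -1; -1 ≠ 2 — holds
Fails at x = -3: LHS = -(-3) - 1 = 2; 2 ≠ 2 — FAILS
It is satisfied by some integers in the range but not all.

Answer: Sometimes true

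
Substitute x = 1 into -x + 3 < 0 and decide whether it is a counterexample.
Substitute x = 1 into the relation:
x = 1: LHS = -1 + 3 = 2; 2 < 0 — FAILS

Since the claim fails at x = 1, this value is a counterexample.

Answer: Yes, x = 1 is a counterexample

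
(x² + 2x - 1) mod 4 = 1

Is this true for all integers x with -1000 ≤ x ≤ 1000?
The claim fails at x = 0:
x = 0: LHS = (0² + 2·0 - 1) mod 4 = (-1) mod 4 = 3; 3 = 1 — FAILS

Because a single integer refutes it, the statement is false.

Answer: False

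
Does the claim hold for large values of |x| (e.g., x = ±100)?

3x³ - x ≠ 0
x = 100: LHS = 3·100³ - 100 = 2999900; 2999900 ≠ 0 — holds
x = -100: LHS = 3·(-100)³ - (-100) = -2999900; -2999900 ≠ 0 — holds

Answer: Yes, holds for both x = 100 and x = -100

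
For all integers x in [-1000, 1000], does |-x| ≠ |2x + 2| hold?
The claim fails at x = -2:
x = -2: LHS = |-(-2)| = |2| = 2, RHS = |2·(-2) + 2| = |-2| = 2; 2 ≠ 2 — FAILS

Because a single integer refutes it, the statement is false.

Answer: False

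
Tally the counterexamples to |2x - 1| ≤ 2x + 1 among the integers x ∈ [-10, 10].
Counterexamples in [-10, 10]: {-10, -9, -8, -7, -6, -5, -4, -3, -2, -1}.

Counting them gives 10 values.

Answer: 10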